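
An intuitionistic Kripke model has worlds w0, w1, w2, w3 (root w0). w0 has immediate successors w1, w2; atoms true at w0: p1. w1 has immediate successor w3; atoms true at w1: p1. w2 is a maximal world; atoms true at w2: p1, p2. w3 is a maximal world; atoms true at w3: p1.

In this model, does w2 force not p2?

w2 does not force not p2 since w2 is accessible from w2 and w2 forces p2.

No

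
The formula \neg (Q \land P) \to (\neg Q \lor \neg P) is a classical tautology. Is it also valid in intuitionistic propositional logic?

This is the constructively invalid direction of De Morgan's law for conjunction, which is not intuitionistically valid.
A Kripke countermodel: worlds s0, s1, s2; order generated by s0 \le s1, s0 \le s2; atoms true at each world — s0:{}; s1:{Q}; s2:{P}.
s0 \nVdash \neg (Q \land P) \to (\neg Q \lor \neg P): already at s0 itself, s0 \Vdash \neg (Q \land P) but s0 \nVdash \neg Q \lor \neg P.
s0 \nVdash \neg Q \lor \neg P: neither disjunct is forced at s0.
s0 \nVdash \neg Q since s1 is accessible from s0 and s1 \Vdash Q.
So the root s0 does not force the formula.

No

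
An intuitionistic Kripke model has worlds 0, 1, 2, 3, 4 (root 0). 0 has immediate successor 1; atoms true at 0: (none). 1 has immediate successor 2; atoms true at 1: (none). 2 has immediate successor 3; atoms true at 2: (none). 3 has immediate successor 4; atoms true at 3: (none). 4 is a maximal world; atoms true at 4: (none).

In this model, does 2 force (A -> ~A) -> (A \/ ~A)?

Yes

2 ||- (A -> ~A) -> (A \/ ~A): every world accessible from 2 that forces A -> ~A (namely 2, 3, 4) also forces A \/ ~A.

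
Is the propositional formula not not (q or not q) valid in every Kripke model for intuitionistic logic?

This is the double negation of excluded middle, which is intuitionistically derivable.
Assuming not (q or not q): from q we'd get q or not q, so not q; but then q or not q again — contradiction. Hence not not (q or not q).

Yes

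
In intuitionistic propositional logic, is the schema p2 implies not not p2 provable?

This is double-negation introduction, which is intuitionistically derivable.
If a world forces p2 then every accessible world forces p2 (persistence), so none forces not p2; hence not not p2.

Yes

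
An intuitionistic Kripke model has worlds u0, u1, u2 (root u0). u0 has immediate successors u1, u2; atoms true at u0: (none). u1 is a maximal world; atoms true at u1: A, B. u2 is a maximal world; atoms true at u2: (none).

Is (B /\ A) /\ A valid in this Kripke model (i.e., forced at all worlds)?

No

Not every world: u0 ||-/- (B /\ A) /\ A.
u0 ||-/- (B /\ A) /\ A since u0 fails B /\ A.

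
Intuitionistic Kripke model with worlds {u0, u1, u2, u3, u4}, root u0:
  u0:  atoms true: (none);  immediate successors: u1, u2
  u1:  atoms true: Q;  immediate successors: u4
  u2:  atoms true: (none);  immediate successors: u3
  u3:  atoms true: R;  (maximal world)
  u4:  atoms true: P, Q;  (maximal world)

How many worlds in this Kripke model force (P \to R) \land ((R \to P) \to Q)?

2

u0: does not force it — u0 \nVdash (P \to R) \land ((R \to P) \to Q) since u0 fails P \to R.
u1: does not force it — u1 \nVdash (P \to R) \land ((R \to P) \to Q) since u1 fails P \to R.
u2: forces it.
u3: forces it.
u4: does not force it — u4 \nVdash (P \to R) \land ((R \to P) \to Q) since u4 fails P \to R.
Worlds forcing the formula: {u2, u3}.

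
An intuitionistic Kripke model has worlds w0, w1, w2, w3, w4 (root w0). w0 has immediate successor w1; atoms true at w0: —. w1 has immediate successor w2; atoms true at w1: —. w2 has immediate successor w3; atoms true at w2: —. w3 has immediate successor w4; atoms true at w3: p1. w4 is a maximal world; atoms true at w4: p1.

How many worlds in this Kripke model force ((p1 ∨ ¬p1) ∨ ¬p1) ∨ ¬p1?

2

w0: does not force it — w0 ⊮ ((p1 ∨ ¬p1) ∨ ¬p1) ∨ ¬p1: neither disjunct is forced at w0.
w1: does not force it — w1 ⊮ ((p1 ∨ ¬p1) ∨ ¬p1) ∨ ¬p1: neither disjunct is forced at w1.
w2: does not force it — w2 ⊮ ((p1 ∨ ¬p1) ∨ ¬p1) ∨ ¬p1: neither disjunct is forced at w2.
w3: forces it.
w4: forces it.
Worlds forcing the formula: {w3, w4}.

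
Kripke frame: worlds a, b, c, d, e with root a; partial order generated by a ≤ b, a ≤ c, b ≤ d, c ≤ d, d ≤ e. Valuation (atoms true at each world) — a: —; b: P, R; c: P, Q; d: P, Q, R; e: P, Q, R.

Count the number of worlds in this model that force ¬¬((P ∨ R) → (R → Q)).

a: forces it.
b: forces it.
c: forces it.
d: forces it.
e: forces it.
Worlds forcing the formula: {a, b, c, d, e}.

5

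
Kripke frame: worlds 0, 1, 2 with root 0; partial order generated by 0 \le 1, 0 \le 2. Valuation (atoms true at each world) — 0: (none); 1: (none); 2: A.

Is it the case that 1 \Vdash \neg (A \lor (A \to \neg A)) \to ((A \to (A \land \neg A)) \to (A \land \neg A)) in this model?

Yes

1 \Vdash \neg (A \lor (A \to \neg A)) \to ((A \to (A \land \neg A)) \to (A \land \neg A)) vacuously: no world accessible from 1 forces the antecedent \neg (A \lor (A \to \neg A)).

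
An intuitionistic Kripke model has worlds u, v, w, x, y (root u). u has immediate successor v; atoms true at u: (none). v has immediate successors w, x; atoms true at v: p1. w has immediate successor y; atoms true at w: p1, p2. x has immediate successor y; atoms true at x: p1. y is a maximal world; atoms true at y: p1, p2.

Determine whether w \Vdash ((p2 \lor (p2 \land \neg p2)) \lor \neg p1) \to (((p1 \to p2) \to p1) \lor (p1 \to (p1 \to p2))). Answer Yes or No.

w \Vdash ((p2 \lor (p2 \land \neg p2)) \lor \neg p1) \to (((p1 \to p2) \to p1) \lor (p1 \to (p1 \to p2))): every world accessible from w that forces (p2 \lor (p2 \land \neg p2)) \lor \neg p1 (namely w, y) also forces ((p1 \to p2) \to p1) \lor (p1 \to (p1 \to p2)).

Yes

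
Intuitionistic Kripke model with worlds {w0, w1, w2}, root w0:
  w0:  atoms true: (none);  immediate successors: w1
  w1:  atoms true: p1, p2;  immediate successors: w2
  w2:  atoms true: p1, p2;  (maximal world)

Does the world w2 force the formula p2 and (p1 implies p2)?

Yes

w2 forces p2 and (p1 implies p2) since w2 forces both conjuncts.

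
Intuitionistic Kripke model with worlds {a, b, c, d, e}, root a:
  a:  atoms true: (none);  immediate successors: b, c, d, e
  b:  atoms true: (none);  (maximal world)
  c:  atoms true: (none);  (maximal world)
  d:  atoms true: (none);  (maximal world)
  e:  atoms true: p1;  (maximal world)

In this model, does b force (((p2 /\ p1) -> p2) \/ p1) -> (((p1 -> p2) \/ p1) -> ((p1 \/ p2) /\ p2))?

b ||-/- (((p2 /\ p1) -> p2) \/ p1) -> (((p1 -> p2) \/ p1) -> ((p1 \/ p2) /\ p2)): already at b itself, b ||- ((p2 /\ p1) -> p2) \/ p1 but b ||-/- ((p1 -> p2) \/ p1) -> ((p1 \/ p2) /\ p2).
b ||-/- ((p1 -> p2) \/ p1) -> ((p1 \/ p2) /\ p2): already at b itself, b ||- (p1 -> p2) \/ p1 but b ||-/- (p1 \/ p2) /\ p2.
b ||-/- (p1 \/ p2) /\ p2 since b fails p1 \/ p2.

No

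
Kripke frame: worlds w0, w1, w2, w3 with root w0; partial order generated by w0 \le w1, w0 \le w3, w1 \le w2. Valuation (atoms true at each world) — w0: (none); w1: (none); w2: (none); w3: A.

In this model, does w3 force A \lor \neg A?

Yes

w3 \Vdash A \lor \neg A via the disjunct A.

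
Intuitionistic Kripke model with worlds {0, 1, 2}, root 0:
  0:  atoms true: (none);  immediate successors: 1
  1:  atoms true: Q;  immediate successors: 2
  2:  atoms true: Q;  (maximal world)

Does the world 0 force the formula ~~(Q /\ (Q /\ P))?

0 ||-/- ~~(Q /\ (Q /\ P)) since 0 is accessible from 0 and 0 ||- ~(Q /\ (Q /\ P)).
0 ||- ~(Q /\ (Q /\ P)): no world accessible from 0 forces Q /\ (Q /\ P).

No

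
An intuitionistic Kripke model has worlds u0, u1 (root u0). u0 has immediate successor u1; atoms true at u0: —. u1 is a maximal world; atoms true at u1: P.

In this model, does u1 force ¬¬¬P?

No

u1 ⊮ ¬¬¬P since u1 is accessible from u1 and u1 ⊩ ¬¬P.
u1 ⊩ ¬¬P: no world accessible from u1 forces ¬P.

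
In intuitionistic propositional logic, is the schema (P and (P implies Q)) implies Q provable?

This is modus ponens in implicational form, which is intuitionistically derivable.
If a world forces P and P implies Q, then applying the implication at that world (which is accessible from itself) gives Q.

Yes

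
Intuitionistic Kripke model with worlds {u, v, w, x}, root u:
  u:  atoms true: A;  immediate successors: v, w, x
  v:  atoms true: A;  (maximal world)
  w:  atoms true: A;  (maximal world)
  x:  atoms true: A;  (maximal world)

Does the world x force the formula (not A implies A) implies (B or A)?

Yes

x forces (not A implies A) implies (B or A): every world accessible from x that forces not A implies A (namely x) also forces B or A.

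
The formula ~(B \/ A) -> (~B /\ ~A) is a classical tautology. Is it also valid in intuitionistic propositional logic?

Yes

This is a constructively valid De Morgan direction (negated disjunction to conjunction of negations), which is intuitionistically derivable.
From ~(B \/ A): if B held then B \/ A would, contradiction — so ~B; similarly ~A.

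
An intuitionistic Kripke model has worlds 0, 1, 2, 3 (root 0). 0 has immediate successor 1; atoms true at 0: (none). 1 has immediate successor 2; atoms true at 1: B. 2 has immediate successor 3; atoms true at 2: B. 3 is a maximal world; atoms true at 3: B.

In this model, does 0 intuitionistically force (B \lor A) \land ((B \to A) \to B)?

No

0 \nVdash (B \lor A) \land ((B \to A) \to B) since 0 fails B \lor A.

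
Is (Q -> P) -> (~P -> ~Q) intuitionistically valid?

This is the forward direction of contraposition, which is intuitionistically derivable.
Assume Q -> P and ~P. If Q held then P would follow, contradicting ~P; so ~Q.

Yes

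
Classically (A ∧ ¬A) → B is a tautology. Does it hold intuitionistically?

Yes

This is an instance of ex falso quodlibet, which is intuitionistically derivable.
No world can force both A and ¬A, so the antecedent A ∧ ¬A is never forced and the implication holds vacuously at every world.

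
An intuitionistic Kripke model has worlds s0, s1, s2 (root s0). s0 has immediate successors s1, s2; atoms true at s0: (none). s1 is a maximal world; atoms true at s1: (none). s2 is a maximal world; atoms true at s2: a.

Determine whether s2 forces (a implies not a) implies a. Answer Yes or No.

Yes

s2 forces (a implies not a) implies a vacuously: no world accessible from s2 forces the antecedent a implies not a.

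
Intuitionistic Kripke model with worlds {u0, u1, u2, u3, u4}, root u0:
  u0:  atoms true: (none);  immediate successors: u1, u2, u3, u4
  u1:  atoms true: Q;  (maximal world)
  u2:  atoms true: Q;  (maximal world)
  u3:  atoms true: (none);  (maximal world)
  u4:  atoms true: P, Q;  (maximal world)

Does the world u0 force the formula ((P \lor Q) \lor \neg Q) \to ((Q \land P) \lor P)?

u0 \nVdash ((P \lor Q) \lor \neg Q) \to ((Q \land P) \lor P): at the accessible world u1, u1 \Vdash (P \lor Q) \lor \neg Q but u1 \nVdash (Q \land P) \lor P.
u1 \nVdash (Q \land P) \lor P: neither disjunct is forced at u1.
u1 \nVdash Q \land P since u1 fails P.

No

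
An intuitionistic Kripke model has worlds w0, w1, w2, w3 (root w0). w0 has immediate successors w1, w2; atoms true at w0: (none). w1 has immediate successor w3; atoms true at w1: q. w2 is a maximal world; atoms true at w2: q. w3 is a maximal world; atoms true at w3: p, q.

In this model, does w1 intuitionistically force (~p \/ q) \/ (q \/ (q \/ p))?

Yes

w1 ||- (~p \/ q) \/ (q \/ (q \/ p)) via the disjunct ~p \/ q.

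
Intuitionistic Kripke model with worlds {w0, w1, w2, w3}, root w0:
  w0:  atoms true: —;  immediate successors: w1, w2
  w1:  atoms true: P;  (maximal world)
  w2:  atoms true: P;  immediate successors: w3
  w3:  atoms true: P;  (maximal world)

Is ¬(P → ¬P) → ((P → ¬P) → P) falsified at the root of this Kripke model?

w0 ⊩ ¬(P → ¬P) → ((P → ¬P) → P): every world accessible from w0 that forces ¬(P → ¬P) (namely w0, w1, w2, w3) also forces (P → ¬P) → P.
So the root w0 forces ¬(P → ¬P) → ((P → ¬P) → P); the model is not a countermodel.

No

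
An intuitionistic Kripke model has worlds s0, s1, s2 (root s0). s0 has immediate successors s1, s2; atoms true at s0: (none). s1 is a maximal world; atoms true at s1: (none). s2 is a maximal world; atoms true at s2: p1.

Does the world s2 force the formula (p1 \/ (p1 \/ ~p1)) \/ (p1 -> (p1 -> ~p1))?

Yes

s2 ||- (p1 \/ (p1 \/ ~p1)) \/ (p1 -> (p1 -> ~p1)) via the disjunct p1 \/ (p1 \/ ~p1).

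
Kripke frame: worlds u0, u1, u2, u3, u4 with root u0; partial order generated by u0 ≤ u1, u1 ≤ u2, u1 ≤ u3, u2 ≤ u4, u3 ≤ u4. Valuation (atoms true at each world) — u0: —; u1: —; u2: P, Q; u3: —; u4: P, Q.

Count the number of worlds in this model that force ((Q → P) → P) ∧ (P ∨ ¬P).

u0: does not force it — u0 ⊮ ((Q → P) → P) ∧ (P ∨ ¬P) since u0 fails (Q → P) → P.
u1: does not force it — u1 ⊮ ((Q → P) → P) ∧ (P ∨ ¬P) since u1 fails (Q → P) → P.
u2: forces it.
u3: does not force it.
u4: forces it.
Worlds forcing the formula: {u2, u4}.

2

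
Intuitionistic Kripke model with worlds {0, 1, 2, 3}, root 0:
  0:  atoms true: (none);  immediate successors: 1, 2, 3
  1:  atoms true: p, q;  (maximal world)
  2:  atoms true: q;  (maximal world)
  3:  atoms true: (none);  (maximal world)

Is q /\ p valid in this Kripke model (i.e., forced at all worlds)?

No

Not every world: 0 ||-/- q /\ p.
0 ||-/- q /\ p since 0 fails q.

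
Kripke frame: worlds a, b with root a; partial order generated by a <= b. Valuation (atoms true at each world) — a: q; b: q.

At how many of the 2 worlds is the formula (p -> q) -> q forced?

a: forces it.
b: forces it.
Worlds forcing the formula: {a, b}.

2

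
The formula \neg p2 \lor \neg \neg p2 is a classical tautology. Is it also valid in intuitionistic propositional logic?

No

This is the weak law of excluded middle, which is not intuitionistically valid.
A Kripke countermodel: worlds u0, u1, u2; order generated by u0 \le u1, u0 \le u2; atoms true at each world — u0:{}; u1:{p2}; u2:{}.
u0 \nVdash \neg p2 \lor \neg \neg p2: neither disjunct is forced at u0.
u0 \nVdash \neg p2 since u1 is accessible from u0 and u1 \Vdash p2.
So the root u0 does not force the formula.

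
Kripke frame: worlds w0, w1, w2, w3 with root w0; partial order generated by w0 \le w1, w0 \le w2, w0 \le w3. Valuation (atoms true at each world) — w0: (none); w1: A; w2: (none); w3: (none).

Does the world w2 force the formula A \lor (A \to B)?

w2 \Vdash A \lor (A \to B) via the disjunct A \to B.

Yes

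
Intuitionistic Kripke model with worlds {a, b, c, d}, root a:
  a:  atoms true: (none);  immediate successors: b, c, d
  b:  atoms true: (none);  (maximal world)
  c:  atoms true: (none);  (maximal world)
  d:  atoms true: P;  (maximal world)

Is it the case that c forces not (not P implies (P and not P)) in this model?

Yes

c forces not (not P implies (P and not P)): no world accessible from c forces not P implies (P and not P).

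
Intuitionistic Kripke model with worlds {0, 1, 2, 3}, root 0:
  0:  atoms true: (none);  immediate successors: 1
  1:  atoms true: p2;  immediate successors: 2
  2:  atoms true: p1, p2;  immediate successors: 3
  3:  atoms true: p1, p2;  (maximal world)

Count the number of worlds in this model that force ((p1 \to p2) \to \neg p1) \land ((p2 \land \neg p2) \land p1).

0: does not force it — 0 \nVdash ((p1 \to p2) \to \neg p1) \land ((p2 \land \neg p2) \land p1) since 0 fails (p1 \to p2) \to \neg p1.
1: does not force it — 1 \nVdash ((p1 \to p2) \to \neg p1) \land ((p2 \land \neg p2) \land p1) since 1 fails (p1 \to p2) \to \neg p1.
2: does not force it — 2 \nVdash ((p1 \to p2) \to \neg p1) \land ((p2 \land \neg p2) \land p1) since 2 fails (p1 \to p2) \to \neg p1.
3: does not force it.
Worlds forcing the formula: { }.

0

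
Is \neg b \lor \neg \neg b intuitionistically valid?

No

This is the weak law of excluded middle, which is not intuitionistically valid.
A Kripke countermodel: worlds 0, 1, 2; order generated by 0 \le 1, 0 \le 2; atoms true at each world — 0:{}; 1:{b}; 2:{}.
0 \nVdash \neg b \lor \neg \neg b: neither disjunct is forced at 0.
0 \nVdash \neg b since 1 is accessible from 0 and 1 \Vdash b.
So the root 0 does not force the formula.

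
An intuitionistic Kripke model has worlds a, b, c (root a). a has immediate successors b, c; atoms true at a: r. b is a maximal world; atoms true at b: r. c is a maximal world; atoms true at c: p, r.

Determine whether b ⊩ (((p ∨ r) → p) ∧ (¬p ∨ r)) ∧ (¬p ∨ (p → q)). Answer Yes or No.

b ⊮ (((p ∨ r) → p) ∧ (¬p ∨ r)) ∧ (¬p ∨ (p → q)) since b fails ((p ∨ r) → p) ∧ (¬p ∨ r).

No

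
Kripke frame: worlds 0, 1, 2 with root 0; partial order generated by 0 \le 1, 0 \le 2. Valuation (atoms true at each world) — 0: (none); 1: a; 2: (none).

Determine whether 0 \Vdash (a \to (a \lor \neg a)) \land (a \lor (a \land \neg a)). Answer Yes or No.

No

0 \nVdash (a \to (a \lor \neg a)) \land (a \lor (a \land \neg a)) since 0 fails a \lor (a \land \neg a).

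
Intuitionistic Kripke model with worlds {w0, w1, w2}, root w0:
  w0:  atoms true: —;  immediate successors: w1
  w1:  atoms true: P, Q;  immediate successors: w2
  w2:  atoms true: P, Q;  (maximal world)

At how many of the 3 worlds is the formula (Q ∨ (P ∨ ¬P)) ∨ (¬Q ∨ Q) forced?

2

w0: does not force it — w0 ⊮ (Q ∨ (P ∨ ¬P)) ∨ (¬Q ∨ Q): neither disjunct is forced at w0.
w1: forces it.
w2: forces it.
Worlds forcing the formula: {w1, w2}.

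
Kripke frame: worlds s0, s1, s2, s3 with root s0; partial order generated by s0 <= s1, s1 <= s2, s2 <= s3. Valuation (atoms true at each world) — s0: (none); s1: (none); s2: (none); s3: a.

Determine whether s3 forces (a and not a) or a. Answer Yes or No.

s3 forces (a and not a) or a via the disjunct a.

Yes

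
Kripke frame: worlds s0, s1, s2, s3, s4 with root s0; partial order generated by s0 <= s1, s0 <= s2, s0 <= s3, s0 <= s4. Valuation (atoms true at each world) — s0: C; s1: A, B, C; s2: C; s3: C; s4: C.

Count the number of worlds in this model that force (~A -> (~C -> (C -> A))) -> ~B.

3

s0: does not force it — s0 ||-/- (~A -> (~C -> (C -> A))) -> ~B: already at s0 itself, s0 ||- ~A -> (~C -> (C -> A)) but s0 ||-/- ~B.
s1: does not force it — s1 ||-/- (~A -> (~C -> (C -> A))) -> ~B: already at s1 itself, s1 ||- ~A -> (~C -> (C -> A)) but s1 ||-/- ~B.
s2: forces it.
s3: forces it.
s4: forces it.
Worlds forcing the formula: {s2, s3, s4}.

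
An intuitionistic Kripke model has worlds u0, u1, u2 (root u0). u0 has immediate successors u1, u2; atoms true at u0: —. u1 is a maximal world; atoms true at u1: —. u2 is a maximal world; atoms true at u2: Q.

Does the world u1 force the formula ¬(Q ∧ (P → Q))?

u1 ⊩ ¬(Q ∧ (P → Q)): no world accessible from u1 forces Q ∧ (P → Q).

Yes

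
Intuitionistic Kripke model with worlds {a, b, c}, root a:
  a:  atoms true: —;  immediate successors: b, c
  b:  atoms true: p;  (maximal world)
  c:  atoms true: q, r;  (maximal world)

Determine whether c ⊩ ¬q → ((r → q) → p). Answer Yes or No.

c ⊩ ¬q → ((r → q) → p) vacuously: no world accessible from c forces the antecedent ¬q.

Yes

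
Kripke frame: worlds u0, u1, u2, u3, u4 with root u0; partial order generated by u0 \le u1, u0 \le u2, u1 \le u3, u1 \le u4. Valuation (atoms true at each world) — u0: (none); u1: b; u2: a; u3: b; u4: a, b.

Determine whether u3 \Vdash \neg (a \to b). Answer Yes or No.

No

u3 \nVdash \neg (a \to b) since u3 is accessible from u3 and u3 \Vdash a \to b.
u3 \Vdash a \to b vacuously: no world accessible from u3 forces the antecedent a.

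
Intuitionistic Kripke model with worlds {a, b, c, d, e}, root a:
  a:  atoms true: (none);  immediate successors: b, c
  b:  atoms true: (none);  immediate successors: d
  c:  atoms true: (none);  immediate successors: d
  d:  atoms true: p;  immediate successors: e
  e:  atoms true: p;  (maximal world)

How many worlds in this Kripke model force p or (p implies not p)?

2

a: does not force it — a does not force p or (p implies not p): neither disjunct is forced at a.
b: does not force it.
c: does not force it.
d: forces it.
e: forces it.
Worlds forcing the formula: {d, e}.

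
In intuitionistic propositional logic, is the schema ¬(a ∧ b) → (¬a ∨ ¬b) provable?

This is the constructively invalid direction of De Morgan's law for conjunction, which is not intuitionistically valid.
A Kripke countermodel: worlds u0, u1, u2; order generated by u0 ≤ u1, u0 ≤ u2; atoms true at each world — u0:{}; u1:{a}; u2:{b}.
u0 ⊮ ¬(a ∧ b) → (¬a ∨ ¬b): already at u0 itself, u0 ⊩ ¬(a ∧ b) but u0 ⊮ ¬a ∨ ¬b.
u0 ⊮ ¬a ∨ ¬b: neither disjunct is forced at u0.
u0 ⊮ ¬a since u1 is accessible from u0 and u1 ⊩ a.
So the root u0 does not force the formula.

No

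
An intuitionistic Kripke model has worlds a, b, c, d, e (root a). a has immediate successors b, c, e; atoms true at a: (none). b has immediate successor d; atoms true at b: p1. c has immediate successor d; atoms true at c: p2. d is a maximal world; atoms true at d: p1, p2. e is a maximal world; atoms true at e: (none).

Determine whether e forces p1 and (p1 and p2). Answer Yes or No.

e does not force p1 and (p1 and p2) since e fails p1.

No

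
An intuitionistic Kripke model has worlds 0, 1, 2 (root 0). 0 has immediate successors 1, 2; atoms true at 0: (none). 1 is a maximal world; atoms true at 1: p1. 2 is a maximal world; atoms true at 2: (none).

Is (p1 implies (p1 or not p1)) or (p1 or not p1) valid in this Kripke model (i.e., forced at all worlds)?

Yes

0 forces (p1 implies (p1 or not p1)) or (p1 or not p1) via the disjunct p1 implies (p1 or not p1).
Since the root 0 forces (p1 implies (p1 or not p1)) or (p1 or not p1) and forcing is persistent (monotone upward), every world forces it.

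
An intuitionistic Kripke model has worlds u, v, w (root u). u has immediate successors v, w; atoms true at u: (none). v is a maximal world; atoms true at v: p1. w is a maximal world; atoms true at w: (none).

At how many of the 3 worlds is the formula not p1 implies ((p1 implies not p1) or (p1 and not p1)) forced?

3

u: forces it.
v: forces it.
w: forces it.
Worlds forcing the formula: {u, v, w}.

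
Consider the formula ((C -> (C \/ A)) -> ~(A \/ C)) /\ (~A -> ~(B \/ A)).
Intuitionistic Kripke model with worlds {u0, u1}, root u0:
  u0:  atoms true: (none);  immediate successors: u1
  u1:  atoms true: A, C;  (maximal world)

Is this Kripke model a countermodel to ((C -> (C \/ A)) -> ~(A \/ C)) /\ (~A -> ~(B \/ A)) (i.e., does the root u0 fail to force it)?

Yes

u0 ||-/- ((C -> (C \/ A)) -> ~(A \/ C)) /\ (~A -> ~(B \/ A)) since u0 fails (C -> (C \/ A)) -> ~(A \/ C).
So the root u0 does not force ((C -> (C \/ A)) -> ~(A \/ C)) /\ (~A -> ~(B \/ A)); the model is a countermodel.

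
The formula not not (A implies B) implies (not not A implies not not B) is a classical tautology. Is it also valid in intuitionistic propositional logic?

Yes

This is the distribution of double negation over implication, which is intuitionistically derivable.
Assume not not (A implies B) and not not A; suppose not B. Then A implies B would give not A (by contraposition), contradicting not not A; so not (A implies B), contradicting not not (A implies B). Hence not not B.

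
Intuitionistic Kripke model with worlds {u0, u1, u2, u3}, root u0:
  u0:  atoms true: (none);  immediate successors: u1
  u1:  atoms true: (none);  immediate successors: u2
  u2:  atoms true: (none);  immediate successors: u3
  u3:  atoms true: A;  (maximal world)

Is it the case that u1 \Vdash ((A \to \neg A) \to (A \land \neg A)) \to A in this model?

u1 \nVdash ((A \to \neg A) \to (A \land \neg A)) \to A: already at u1 itself, u1 \Vdash (A \to \neg A) \to (A \land \neg A) but u1 \nVdash A.
u1 lacks atom A, so u1 \nVdash A.

No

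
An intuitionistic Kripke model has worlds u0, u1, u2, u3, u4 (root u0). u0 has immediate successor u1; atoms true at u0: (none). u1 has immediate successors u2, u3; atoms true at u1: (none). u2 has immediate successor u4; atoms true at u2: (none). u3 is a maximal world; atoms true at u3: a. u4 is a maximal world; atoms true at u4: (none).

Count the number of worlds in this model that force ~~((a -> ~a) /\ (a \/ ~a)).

2

u0: does not force it — u0 ||-/- ~~((a -> ~a) /\ (a \/ ~a)) since u3 is accessible from u0 and u3 ||- ~((a -> ~a) /\ (a \/ ~a)).
u1: does not force it — u1 ||-/- ~~((a -> ~a) /\ (a \/ ~a)) since u3 is accessible from u1 and u3 ||- ~((a -> ~a) /\ (a \/ ~a)).
u2: forces it.
u3: does not force it — u3 ||-/- ~~((a -> ~a) /\ (a \/ ~a)) since u3 is accessible from u3 and u3 ||- ~((a -> ~a) /\ (a \/ ~a)).
u4: forces it.
Worlds forcing the formula: {u2, u4}.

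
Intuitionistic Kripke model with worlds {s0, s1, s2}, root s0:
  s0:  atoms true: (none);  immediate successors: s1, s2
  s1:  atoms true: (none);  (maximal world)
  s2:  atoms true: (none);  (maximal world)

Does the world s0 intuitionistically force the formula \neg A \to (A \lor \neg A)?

Yes

s0 \Vdash \neg A \to (A \lor \neg A): every world accessible from s0 that forces \neg A (namely s0, s1, s2) also forces A \lor \neg A.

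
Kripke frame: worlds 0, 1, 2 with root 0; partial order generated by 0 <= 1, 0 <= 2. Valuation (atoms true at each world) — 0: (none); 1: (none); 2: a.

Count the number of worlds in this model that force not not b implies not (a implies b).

3

0: forces it.
1: forces it.
2: forces it.
Worlds forcing the formula: {0, 1, 2}.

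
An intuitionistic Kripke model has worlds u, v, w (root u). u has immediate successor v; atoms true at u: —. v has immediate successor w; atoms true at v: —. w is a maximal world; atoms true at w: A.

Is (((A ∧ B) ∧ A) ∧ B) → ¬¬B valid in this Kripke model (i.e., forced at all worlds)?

u ⊩ (((A ∧ B) ∧ A) ∧ B) → ¬¬B vacuously: no world accessible from u forces the antecedent ((A ∧ B) ∧ A) ∧ B.
Since the root u forces (((A ∧ B) ∧ A) ∧ B) → ¬¬B and forcing is persistent (monotone upward), every world forces it.

Yes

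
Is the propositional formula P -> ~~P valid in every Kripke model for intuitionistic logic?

Yes

This is double-negation introduction, which is intuitionistically derivable.
If a world forces P then every accessible world forces P (persistence), so none forces ~P; hence ~~P.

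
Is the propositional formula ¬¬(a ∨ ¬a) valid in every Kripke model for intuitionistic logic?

Yes

This is the double negation of excluded middle, which is intuitionistically derivable.
Assuming ¬(a ∨ ¬a): from a we'd get a ∨ ¬a, so ¬a; but then a ∨ ¬a again — contradiction. Hence ¬¬(a ∨ ¬a).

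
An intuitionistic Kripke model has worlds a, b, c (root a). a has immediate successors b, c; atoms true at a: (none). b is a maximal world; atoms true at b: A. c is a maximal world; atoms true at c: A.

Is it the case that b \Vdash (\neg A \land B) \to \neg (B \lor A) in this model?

Yes

b \Vdash (\neg A \land B) \to \neg (B \lor A) vacuously: no world accessible from b forces the antecedent \neg A \land B.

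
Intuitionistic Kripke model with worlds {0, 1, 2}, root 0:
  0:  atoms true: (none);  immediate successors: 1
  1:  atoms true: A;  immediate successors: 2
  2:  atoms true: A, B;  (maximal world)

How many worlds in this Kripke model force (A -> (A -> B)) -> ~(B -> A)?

0

0: does not force it — 0 ||-/- (A -> (A -> B)) -> ~(B -> A): at the accessible world 2, 2 ||- A -> (A -> B) but 2 ||-/- ~(B -> A).
1: does not force it.
2: does not force it.
Worlds forcing the formula: { }.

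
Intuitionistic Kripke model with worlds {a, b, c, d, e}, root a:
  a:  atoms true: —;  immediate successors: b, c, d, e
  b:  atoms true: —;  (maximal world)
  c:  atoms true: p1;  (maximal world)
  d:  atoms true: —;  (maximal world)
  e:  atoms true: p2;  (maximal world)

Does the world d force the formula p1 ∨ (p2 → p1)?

Yes

d ⊩ p1 ∨ (p2 → p1) via the disjunct p2 → p1.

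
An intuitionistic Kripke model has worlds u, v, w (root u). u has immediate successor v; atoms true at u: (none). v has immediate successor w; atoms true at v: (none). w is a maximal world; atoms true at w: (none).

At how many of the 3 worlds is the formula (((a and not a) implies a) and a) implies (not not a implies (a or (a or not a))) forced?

u: forces it.
v: forces it.
w: forces it.
Worlds forcing the formula: {u, v, w}.

3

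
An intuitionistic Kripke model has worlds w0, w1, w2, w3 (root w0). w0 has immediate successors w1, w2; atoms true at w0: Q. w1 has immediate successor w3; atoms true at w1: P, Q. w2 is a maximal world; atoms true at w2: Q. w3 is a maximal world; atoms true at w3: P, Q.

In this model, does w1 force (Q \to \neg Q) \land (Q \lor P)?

No

w1 \nVdash (Q \to \neg Q) \land (Q \lor P) since w1 fails Q \to \neg Q.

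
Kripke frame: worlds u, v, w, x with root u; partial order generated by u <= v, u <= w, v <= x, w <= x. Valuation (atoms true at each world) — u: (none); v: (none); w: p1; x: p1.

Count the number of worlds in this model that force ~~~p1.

u: does not force it — u ||-/- ~~~p1 since u is accessible from u and u ||- ~~p1.
v: does not force it — v ||-/- ~~~p1 since v is accessible from v and v ||- ~~p1.
w: does not force it — w ||-/- ~~~p1 since w is accessible from w and w ||- ~~p1.
x: does not force it.
Worlds forcing the formula: { }.

0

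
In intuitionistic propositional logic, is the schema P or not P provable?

No

This is the law of excluded middle, which is not intuitionistically valid.
A Kripke countermodel: worlds w0, w1; order generated by w0 <= w1; atoms true at each world — w0:{}; w1:{P}.
w0 does not force P or not P: neither disjunct is forced at w0.
w0 lacks atom P, so w0 does not force P.
So the root w0 does not force the formula.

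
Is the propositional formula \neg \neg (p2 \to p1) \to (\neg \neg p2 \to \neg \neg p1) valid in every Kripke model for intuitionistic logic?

This is the distribution of double negation over implication, which is intuitionistically derivable.
Assume \neg \neg (p2 \to p1) and \neg \neg p2; suppose \neg p1. Then p2 \to p1 would give \neg p2 (by contraposition), contradicting \neg \neg p2; so \neg (p2 \to p1), contradicting \neg \neg (p2 \to p1). Hence \neg \neg p1.

Yes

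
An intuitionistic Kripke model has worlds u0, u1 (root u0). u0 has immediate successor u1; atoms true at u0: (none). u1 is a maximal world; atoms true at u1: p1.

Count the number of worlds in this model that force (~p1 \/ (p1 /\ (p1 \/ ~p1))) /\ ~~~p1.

u0: does not force it — u0 ||-/- (~p1 \/ (p1 /\ (p1 \/ ~p1))) /\ ~~~p1 since u0 fails ~p1 \/ (p1 /\ (p1 \/ ~p1)).
u1: does not force it — u1 ||-/- (~p1 \/ (p1 /\ (p1 \/ ~p1))) /\ ~~~p1 since u1 fails ~~~p1.
Worlds forcing the formula: { }.

0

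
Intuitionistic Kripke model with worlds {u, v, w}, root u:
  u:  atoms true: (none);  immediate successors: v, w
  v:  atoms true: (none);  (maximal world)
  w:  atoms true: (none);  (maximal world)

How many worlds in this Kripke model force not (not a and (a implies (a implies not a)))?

u: does not force it — u does not force not (not a and (a implies (a implies not a))) since u is accessible from u and u forces not a and (a implies (a implies not a)).
v: does not force it — v does not force not (not a and (a implies (a implies not a))) since v is accessible from v and v forces not a and (a implies (a implies not a)).
w: does not force it.
Worlds forcing the formula: { }.

0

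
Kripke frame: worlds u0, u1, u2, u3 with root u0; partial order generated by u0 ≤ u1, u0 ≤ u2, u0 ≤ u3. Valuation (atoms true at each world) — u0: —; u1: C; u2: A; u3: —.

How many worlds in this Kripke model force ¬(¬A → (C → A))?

u0: does not force it — u0 ⊮ ¬(¬A → (C → A)) since u2 is accessible from u0 and u2 ⊩ ¬A → (C → A).
u1: forces it.
u2: does not force it — u2 ⊮ ¬(¬A → (C → A)) since u2 is accessible from u2 and u2 ⊩ ¬A → (C → A).
u3: does not force it — u3 ⊮ ¬(¬A → (C → A)) since u3 is accessible from u3 and u3 ⊩ ¬A → (C → A).
Worlds forcing the formula: {u1}.

1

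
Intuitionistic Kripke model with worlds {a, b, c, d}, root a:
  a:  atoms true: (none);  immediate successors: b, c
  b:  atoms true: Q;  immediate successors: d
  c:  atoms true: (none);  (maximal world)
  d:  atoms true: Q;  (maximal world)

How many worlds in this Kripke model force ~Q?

a: does not force it — a ||-/- ~Q since b is accessible from a and b ||- Q.
b: does not force it — b ||-/- ~Q since b is accessible from b and b ||- Q.
c: forces it.
d: does not force it.
Worlds forcing the formula: {c}.

1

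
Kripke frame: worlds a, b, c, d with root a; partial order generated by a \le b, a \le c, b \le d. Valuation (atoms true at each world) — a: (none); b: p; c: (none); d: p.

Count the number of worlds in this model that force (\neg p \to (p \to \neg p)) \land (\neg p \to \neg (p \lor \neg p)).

2

a: does not force it — a \nVdash (\neg p \to (p \to \neg p)) \land (\neg p \to \neg (p \lor \neg p)) since a fails \neg p \to \neg (p \lor \neg p).
b: forces it.
c: does not force it — c \nVdash (\neg p \to (p \to \neg p)) \land (\neg p \to \neg (p \lor \neg p)) since c fails \neg p \to \neg (p \lor \neg p).
d: forces it.
Worlds forcing the formula: {b, d}.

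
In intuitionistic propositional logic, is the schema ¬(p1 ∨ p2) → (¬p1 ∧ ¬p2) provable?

Yes

This is a constructively valid De Morgan direction (negated disjunction to conjunction of negations), which is intuitionistically derivable.
From ¬(p1 ∨ p2): if p1 held then p1 ∨ p2 would, contradiction — so ¬p1; similarly ¬p2.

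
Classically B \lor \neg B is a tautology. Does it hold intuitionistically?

No

This is the law of excluded middle, which is not intuitionistically valid.
A Kripke countermodel: worlds s0, s1; order generated by s0 \le s1; atoms true at each world — s0:{}; s1:{B}.
s0 \nVdash B \lor \neg B: neither disjunct is forced at s0.
s0 lacks atom B, so s0 \nVdash B.
So the root s0 does not force the formula.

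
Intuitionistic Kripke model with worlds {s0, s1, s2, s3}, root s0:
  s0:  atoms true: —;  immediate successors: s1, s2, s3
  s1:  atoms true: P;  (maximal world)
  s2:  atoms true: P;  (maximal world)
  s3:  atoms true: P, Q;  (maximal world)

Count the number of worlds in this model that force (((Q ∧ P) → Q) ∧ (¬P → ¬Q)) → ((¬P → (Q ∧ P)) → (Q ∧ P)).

s0: does not force it — s0 ⊮ (((Q ∧ P) → Q) ∧ (¬P → ¬Q)) → ((¬P → (Q ∧ P)) → (Q ∧ P)): already at s0 itself, s0 ⊩ ((Q ∧ P) → Q) ∧ (¬P → ¬Q) but s0 ⊮ (¬P → (Q ∧ P)) → (Q ∧ P).
s1: does not force it.
s2: does not force it.
s3: forces it.
Worlds forcing the formula: {s3}.

1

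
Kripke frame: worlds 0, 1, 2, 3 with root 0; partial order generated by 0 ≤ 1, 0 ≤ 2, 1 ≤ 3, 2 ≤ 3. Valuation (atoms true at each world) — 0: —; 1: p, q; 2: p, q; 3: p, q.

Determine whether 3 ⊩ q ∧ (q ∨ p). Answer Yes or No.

Yes

3 ⊩ q ∧ (q ∨ p) since 3 forces both conjuncts.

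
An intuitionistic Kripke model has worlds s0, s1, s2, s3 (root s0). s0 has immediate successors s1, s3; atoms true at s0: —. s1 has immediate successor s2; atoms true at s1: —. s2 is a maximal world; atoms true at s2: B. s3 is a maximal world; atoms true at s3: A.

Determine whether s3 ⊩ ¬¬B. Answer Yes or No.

s3 ⊮ ¬¬B since s3 is accessible from s3 and s3 ⊩ ¬B.
s3 ⊩ ¬B: no world accessible from s3 forces B.

No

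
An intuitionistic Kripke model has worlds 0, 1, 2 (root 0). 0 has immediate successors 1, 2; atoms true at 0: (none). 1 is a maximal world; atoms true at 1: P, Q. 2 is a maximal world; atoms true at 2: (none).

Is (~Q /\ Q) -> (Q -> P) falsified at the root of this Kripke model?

0 ||- (~Q /\ Q) -> (Q -> P) vacuously: no world accessible from 0 forces the antecedent ~Q /\ Q.
So the root 0 forces (~Q /\ Q) -> (Q -> P); the model is not a countermodel.

No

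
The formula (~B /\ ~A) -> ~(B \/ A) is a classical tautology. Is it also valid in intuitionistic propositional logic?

Yes

This is a constructively valid De Morgan direction (conjunction of negations to negated disjunction), which is intuitionistically derivable.
If both ~B and ~A hold at a world, no accessible world forces B or forces A, so none forces B \/ A.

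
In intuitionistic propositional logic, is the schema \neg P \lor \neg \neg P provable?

This is the weak law of excluded middle, which is not intuitionistically valid.
A Kripke countermodel: worlds u0, u1, u2; order generated by u0 \le u1, u0 \le u2; atoms true at each world — u0:{}; u1:{P}; u2:{}.
u0 \nVdash \neg P \lor \neg \neg P: neither disjunct is forced at u0.
u0 \nVdash \neg P since u1 is accessible from u0 and u1 \Vdash P.
So the root u0 does not force the formula.

No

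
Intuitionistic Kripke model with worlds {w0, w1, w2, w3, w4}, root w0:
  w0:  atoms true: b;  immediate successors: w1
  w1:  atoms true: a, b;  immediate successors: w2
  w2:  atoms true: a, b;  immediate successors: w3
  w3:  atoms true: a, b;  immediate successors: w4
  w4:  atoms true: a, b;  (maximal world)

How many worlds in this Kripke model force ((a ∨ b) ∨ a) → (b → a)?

4

w0: does not force it — w0 ⊮ ((a ∨ b) ∨ a) → (b → a): already at w0 itself, w0 ⊩ (a ∨ b) ∨ a but w0 ⊮ b → a.
w1: forces it.
w2: forces it.
w3: forces it.
w4: forces it.
Worlds forcing the formula: {w1, w2, w3, w4}.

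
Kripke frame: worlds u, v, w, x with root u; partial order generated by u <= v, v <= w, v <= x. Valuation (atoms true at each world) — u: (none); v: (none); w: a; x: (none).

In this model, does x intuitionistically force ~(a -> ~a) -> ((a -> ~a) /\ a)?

Yes

x ||- ~(a -> ~a) -> ((a -> ~a) /\ a) vacuously: no world accessible from x forces the antecedent ~(a -> ~a).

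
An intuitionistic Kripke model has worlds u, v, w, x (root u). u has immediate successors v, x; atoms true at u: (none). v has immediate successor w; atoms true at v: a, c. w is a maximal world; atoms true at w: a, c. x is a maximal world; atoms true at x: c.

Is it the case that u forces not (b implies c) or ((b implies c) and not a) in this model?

u does not force not (b implies c) or ((b implies c) and not a): neither disjunct is forced at u.
u does not force not (b implies c) since u is accessible from u and u forces b implies c.
u forces b implies c vacuously: no world accessible from u forces the antecedent b.

No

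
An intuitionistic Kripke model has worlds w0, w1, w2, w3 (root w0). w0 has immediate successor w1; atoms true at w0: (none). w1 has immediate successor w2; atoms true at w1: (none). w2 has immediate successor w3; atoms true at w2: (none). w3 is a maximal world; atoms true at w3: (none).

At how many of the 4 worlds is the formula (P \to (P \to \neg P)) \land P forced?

w0: does not force it — w0 \nVdash (P \to (P \to \neg P)) \land P since w0 fails P.
w1: does not force it — w1 \nVdash (P \to (P \to \neg P)) \land P since w1 fails P.
w2: does not force it.
w3: does not force it.
Worlds forcing the formula: { }.

0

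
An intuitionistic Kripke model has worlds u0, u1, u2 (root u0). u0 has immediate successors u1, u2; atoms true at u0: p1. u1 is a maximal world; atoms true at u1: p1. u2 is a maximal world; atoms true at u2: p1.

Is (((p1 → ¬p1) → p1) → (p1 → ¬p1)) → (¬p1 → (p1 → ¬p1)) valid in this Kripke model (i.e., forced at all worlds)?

Yes

u0 ⊩ (((p1 → ¬p1) → p1) → (p1 → ¬p1)) → (¬p1 → (p1 → ¬p1)) vacuously: no world accessible from u0 forces the antecedent ((p1 → ¬p1) → p1) → (p1 → ¬p1).
Since the root u0 forces (((p1 → ¬p1) → p1) → (p1 → ¬p1)) → (¬p1 → (p1 → ¬p1)) and forcing is persistent (monotone upward), every world forces it.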